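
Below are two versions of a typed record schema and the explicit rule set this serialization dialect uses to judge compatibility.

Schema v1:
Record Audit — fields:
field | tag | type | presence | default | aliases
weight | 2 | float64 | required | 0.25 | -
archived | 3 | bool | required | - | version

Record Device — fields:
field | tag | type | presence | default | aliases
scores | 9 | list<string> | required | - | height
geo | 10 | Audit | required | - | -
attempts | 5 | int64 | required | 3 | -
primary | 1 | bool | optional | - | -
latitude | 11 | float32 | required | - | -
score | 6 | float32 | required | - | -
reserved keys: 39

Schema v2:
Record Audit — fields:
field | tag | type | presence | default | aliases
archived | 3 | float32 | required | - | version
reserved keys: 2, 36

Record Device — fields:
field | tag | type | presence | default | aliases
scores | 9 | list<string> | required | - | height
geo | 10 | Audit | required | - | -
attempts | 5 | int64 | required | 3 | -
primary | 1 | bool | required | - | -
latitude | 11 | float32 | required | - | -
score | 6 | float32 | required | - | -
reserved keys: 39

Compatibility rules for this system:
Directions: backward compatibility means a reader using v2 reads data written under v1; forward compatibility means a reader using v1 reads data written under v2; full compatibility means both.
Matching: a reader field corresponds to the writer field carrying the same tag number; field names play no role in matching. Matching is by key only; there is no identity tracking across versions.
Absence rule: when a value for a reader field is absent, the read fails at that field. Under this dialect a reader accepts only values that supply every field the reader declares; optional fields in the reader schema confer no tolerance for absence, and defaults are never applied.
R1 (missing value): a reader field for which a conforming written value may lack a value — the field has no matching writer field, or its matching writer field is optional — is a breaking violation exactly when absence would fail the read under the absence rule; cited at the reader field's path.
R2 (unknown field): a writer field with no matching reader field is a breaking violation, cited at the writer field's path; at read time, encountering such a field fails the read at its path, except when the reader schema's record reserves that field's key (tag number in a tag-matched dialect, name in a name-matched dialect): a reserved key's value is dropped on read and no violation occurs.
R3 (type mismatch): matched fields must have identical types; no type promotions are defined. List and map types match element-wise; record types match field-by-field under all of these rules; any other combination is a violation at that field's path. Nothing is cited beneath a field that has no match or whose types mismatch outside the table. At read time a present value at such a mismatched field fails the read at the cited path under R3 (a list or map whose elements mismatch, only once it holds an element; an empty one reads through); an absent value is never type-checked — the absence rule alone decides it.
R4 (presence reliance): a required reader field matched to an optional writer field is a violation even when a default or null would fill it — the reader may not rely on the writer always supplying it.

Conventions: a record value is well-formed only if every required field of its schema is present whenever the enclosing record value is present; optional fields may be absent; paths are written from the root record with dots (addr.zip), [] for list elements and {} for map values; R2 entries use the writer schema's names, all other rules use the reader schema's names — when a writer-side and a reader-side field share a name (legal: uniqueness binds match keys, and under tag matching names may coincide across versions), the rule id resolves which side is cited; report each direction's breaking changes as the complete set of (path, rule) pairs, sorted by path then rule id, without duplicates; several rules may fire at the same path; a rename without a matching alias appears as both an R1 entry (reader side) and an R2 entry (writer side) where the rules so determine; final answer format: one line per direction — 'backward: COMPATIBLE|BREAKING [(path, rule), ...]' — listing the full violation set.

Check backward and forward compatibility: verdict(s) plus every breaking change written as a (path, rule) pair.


backward: BREAKING [(geo.archived, R3), (primary, R1), (primary, R4)]; forward: BREAKING [(geo.archived, R3), (geo.weight, R1)]

each type pair in Device: writer, then reader
backward on Device — v2 reading data written by v1:
  scores: list<string> -> list<string>, writer required; from scores
  geo: Audit -> Audit, writer required; from geo
  attempts: int64 -> int64, writer required; from attempts
  primary: bool -> bool, writer optional; from primary
  latitude: float32 -> float32, writer required; from latitude
  score: float32 -> float32, writer required; from score
  geo.archived: bool -> float32, writer required; from geo.archived
  leftover writer field: geo.weight
  rule R3 violated at geo.archived
  rule R1 violated at primary
  rule R4 violated at primary
  => 3 violation(s): backward is BREAKING for Device
forward on Device — v1 reading data written by v2:
  scores: list<string> -> list<string>, writer required; from scores
  geo: Audit -> Audit, writer required; from geo
  attempts: int64 -> int64, writer required; from attempts
  primary: bool -> bool, writer required; from primary
  latitude: float32 -> float32, writer required; from latitude
  score: float32 -> float32, writer required; from score
  no writer field matches reader geo.weight
  geo.archived: float32 -> bool, writer required; from geo.archived
  rule R3 violated at geo.archived
  rule R1 violated at geo.weight
  => 2 violation(s): forward is BREAKING for Device


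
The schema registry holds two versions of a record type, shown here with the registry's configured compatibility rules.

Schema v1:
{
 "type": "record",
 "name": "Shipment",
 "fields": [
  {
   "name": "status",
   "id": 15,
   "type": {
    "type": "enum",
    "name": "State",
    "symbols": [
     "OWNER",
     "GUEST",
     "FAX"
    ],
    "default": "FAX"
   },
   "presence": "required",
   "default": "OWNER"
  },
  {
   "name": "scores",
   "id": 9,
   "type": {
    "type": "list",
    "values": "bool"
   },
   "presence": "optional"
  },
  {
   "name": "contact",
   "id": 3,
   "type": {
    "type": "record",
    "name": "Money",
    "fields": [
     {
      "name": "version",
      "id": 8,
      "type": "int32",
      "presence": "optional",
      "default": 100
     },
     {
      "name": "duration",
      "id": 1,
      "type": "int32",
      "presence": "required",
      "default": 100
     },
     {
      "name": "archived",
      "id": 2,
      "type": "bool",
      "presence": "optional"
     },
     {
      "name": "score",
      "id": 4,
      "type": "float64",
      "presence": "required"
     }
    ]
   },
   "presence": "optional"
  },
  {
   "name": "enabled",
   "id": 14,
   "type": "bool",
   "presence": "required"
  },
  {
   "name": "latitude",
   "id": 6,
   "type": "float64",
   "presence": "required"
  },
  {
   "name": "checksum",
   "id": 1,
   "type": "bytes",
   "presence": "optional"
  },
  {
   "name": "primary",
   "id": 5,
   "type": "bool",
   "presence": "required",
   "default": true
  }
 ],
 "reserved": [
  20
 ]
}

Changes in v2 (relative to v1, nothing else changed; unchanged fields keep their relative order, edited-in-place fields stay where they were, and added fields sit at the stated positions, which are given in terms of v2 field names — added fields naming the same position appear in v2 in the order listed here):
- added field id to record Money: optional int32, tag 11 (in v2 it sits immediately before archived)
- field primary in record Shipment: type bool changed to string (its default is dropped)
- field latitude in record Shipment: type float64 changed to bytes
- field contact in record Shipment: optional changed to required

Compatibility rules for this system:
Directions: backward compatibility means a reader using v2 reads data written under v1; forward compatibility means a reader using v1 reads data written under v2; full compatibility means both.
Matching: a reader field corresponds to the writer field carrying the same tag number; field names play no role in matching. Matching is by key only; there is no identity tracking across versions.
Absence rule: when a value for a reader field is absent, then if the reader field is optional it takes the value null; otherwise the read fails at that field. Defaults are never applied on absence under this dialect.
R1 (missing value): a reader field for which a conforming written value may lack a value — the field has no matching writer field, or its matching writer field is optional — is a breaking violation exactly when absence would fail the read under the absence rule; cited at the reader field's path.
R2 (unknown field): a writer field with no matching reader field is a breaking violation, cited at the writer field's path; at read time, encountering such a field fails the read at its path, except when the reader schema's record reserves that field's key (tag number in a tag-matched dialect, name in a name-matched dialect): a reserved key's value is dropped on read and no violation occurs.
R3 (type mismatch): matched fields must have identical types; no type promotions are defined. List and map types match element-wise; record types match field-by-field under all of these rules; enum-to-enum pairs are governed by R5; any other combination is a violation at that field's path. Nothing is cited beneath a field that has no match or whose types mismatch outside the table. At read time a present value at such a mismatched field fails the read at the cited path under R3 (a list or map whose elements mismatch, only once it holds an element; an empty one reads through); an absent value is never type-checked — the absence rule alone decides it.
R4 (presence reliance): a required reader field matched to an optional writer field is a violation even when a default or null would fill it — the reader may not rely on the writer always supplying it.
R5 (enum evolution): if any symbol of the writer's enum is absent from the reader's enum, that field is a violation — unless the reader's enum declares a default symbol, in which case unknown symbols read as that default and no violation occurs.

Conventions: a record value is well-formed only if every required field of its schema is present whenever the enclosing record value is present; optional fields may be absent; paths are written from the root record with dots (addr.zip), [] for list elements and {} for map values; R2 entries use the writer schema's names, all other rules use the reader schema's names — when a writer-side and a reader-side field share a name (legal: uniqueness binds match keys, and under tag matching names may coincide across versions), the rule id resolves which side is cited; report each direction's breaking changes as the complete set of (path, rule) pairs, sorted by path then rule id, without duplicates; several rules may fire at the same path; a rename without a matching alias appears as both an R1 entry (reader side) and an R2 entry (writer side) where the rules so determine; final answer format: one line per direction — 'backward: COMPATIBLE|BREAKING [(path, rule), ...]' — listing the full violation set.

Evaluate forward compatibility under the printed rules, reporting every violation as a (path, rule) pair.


in Shipment below, arrows point writer -> reader
forward on Shipment — v1 reading data written by v2:
  status: paired with writer status (State -> State; writer required)
  scores: paired with writer scores (list<bool> -> list<bool>; writer optional)
  contact: paired with writer contact (Money -> Money; writer required)
  enabled: paired with writer enabled (bool -> bool; writer required)
  latitude: paired with writer latitude (bytes -> float64; writer required)
  checksum: paired with writer checksum (bytes -> bytes; writer optional)
  primary: paired with writer primary (string -> bool; writer required)
  contact.version: paired with writer contact.version (int32 -> int32; writer optional)
  contact.duration: paired with writer contact.duration (int32 -> int32; writer required)
  contact.archived: paired with writer contact.archived (bool -> bool; writer optional)
  contact.score: paired with writer contact.score (float64 -> float64; writer required)
  contact.id (writer side), unknown to reader
  breaking: (contact.id, R2)
  breaking: (latitude, R3)
  breaking: (primary, R3)
  => 3 violation(s): forward is BREAKING for Shipment
remaining Shipment differences; none change what is asked:
  field contact in record Shipment: optional changed to required -> matters only for Shipment's backward compatibility — outside the asked direction

forward: BREAKING [(contact.id, R2), (latitude, R3), (primary, R3)]


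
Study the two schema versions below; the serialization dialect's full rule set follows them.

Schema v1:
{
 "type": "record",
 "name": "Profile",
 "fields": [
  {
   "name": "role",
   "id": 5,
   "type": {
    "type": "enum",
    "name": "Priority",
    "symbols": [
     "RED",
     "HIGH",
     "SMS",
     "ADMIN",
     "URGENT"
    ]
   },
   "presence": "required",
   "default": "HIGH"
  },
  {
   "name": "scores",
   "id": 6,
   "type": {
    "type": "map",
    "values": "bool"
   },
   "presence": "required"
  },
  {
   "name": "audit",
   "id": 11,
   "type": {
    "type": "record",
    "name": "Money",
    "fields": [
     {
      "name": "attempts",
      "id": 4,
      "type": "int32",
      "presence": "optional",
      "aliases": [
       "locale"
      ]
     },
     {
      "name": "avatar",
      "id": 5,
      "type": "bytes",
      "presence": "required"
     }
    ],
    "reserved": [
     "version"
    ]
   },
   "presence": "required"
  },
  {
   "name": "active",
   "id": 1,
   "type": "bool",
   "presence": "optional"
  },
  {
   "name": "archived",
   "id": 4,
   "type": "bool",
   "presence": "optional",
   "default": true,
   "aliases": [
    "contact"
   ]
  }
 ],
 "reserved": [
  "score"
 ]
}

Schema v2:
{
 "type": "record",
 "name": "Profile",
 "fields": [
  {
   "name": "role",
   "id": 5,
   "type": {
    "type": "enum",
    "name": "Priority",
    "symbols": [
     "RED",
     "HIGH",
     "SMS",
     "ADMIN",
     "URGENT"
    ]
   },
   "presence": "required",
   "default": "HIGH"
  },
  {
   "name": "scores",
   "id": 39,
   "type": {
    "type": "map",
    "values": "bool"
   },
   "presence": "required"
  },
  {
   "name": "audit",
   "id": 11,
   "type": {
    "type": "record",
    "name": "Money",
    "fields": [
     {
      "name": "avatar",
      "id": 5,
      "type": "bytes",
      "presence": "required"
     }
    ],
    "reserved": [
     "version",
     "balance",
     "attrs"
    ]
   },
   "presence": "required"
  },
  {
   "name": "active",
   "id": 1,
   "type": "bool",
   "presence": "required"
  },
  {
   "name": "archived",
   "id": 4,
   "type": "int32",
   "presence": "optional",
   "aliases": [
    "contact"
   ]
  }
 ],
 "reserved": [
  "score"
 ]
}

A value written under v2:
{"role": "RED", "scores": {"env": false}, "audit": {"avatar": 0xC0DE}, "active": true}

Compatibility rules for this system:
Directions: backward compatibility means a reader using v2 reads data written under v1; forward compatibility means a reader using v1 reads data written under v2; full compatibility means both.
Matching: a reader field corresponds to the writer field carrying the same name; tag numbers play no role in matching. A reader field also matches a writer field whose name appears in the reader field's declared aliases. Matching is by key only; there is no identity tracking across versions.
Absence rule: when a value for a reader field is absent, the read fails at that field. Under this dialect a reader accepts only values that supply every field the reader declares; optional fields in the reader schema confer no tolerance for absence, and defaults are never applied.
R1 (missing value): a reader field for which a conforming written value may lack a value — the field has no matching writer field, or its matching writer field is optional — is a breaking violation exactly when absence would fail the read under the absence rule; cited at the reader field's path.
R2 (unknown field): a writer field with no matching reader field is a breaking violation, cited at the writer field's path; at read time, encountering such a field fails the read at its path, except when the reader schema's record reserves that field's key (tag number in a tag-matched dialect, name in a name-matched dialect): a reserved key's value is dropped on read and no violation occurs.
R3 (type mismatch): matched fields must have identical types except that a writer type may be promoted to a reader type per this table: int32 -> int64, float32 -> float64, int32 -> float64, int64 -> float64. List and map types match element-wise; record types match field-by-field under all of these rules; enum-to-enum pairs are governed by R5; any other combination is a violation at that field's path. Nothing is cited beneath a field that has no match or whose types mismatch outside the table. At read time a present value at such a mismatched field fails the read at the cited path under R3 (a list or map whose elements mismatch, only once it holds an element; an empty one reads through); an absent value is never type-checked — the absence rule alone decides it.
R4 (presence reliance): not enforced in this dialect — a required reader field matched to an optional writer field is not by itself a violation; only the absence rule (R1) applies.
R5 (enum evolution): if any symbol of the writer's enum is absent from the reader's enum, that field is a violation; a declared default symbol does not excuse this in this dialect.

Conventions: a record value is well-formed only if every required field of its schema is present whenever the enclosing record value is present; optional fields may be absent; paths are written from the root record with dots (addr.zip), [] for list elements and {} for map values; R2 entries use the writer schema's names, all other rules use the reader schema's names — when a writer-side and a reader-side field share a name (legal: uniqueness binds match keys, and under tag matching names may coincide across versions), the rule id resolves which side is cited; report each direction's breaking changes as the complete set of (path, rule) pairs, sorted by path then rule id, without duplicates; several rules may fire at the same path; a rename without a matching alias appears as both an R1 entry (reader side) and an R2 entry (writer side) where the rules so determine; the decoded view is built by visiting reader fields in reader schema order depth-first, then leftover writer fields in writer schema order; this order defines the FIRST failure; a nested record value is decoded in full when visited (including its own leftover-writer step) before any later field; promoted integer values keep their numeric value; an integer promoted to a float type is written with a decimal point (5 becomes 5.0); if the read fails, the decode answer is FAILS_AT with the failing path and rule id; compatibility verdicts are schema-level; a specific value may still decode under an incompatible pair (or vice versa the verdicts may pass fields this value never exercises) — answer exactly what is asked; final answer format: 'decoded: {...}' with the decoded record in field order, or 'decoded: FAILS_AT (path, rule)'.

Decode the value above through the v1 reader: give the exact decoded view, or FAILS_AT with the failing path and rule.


in Profile below, arrows point writer -> reader
decode walk for Profile under reader schema v1:
  role := "RED"
  scores := {"env": false}
  read fails at audit.attempts under R1 (no fill)
  => FAILS_AT (audit.attempts, R1)
remaining Profile differences; none change what is asked:
  field active in record Profile: optional changed to required -> affects the rule determinations only; this particular Profile value decodes identically
  field archived in record Profile: type bool changed to int32 (its default is dropped) -> affects the rule determinations only; this particular Profile value decodes identically
  field scores in record Profile: tag 6 changed to 39 -> fires no rule on Profile under this dialect and leaves the result unchanged

decoded: FAILS_AT (audit.attempts, R1)


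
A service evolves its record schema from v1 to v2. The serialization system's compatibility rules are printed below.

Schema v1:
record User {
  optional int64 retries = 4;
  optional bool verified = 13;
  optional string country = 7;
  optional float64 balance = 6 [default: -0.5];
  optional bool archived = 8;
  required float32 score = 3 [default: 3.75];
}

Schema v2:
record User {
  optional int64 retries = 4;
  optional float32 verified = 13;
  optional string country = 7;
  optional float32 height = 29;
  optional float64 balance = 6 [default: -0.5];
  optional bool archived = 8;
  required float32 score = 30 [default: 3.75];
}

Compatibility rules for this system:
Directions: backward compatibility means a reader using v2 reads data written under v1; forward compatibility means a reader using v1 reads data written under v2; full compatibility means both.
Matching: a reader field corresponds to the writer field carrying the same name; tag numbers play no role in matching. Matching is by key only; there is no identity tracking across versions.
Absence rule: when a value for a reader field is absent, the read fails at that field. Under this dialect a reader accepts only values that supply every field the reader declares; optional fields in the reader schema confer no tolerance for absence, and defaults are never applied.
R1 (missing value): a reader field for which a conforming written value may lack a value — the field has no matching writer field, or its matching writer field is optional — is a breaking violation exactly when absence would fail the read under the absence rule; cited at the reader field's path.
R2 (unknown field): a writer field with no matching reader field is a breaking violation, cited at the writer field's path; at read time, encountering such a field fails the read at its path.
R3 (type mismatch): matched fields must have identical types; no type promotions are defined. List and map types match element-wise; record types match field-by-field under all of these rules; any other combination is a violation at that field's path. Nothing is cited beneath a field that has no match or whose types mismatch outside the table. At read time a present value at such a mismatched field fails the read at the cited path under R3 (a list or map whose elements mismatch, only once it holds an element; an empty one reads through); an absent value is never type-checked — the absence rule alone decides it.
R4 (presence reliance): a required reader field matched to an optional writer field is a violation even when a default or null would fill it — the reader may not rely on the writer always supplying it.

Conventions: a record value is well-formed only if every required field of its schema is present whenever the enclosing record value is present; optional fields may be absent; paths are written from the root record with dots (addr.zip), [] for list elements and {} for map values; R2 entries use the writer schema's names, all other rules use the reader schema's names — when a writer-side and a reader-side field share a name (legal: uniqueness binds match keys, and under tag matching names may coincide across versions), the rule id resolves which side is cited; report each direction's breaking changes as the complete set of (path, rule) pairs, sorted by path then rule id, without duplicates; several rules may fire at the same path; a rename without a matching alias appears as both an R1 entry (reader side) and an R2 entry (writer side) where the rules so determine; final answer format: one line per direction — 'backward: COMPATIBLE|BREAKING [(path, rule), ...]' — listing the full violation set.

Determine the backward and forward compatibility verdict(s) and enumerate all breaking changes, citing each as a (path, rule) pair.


backward: BREAKING [(archived, R1), (balance, R1), (country, R1), (height, R1), (retries, R1), (verified, R1), (verified, R3)]; forward: BREAKING [(archived, R1), (balance, R1), (country, R1), (height, R2), (retries, R1), (verified, R1), (verified, R3)]

each type pair in User: writer, then reader
checking backward for User: reader v2 against writer v1:
  int64 -> int64, writer optional: retries aligns to retries
  bool -> float32, writer optional: verified aligns to verified
  string -> string, writer optional: country aligns to country
  height has no writer counterpart
  float64 -> float64, writer optional: balance aligns to balance
  bool -> bool, writer optional: archived aligns to archived
  float32 -> float32, writer required: score aligns to score
  violation R1 at archived
  violation R1 at balance
  violation R1 at country
  violation R1 at height
  violation R1 at retries
  violation R1 at verified
  violation R3 at verified
  => backward verdict for User: BREAKING, 7 violation(s)
checking forward for User: reader v1 against writer v2:
  int64 -> int64, writer optional: retries aligns to retries
  float32 -> bool, writer optional: verified aligns to verified
  string -> string, writer optional: country aligns to country
  float64 -> float64, writer optional: balance aligns to balance
  bool -> bool, writer optional: archived aligns to archived
  float32 -> float32, writer required: score aligns to score
  height (writer side), unknown to reader
  violation R1 at archived
  violation R1 at balance
  violation R1 at country
  violation R2 at height
  violation R1 at retries
  violation R1 at verified
  violation R3 at verified
  => forward verdict for User: BREAKING, 7 violation(s)


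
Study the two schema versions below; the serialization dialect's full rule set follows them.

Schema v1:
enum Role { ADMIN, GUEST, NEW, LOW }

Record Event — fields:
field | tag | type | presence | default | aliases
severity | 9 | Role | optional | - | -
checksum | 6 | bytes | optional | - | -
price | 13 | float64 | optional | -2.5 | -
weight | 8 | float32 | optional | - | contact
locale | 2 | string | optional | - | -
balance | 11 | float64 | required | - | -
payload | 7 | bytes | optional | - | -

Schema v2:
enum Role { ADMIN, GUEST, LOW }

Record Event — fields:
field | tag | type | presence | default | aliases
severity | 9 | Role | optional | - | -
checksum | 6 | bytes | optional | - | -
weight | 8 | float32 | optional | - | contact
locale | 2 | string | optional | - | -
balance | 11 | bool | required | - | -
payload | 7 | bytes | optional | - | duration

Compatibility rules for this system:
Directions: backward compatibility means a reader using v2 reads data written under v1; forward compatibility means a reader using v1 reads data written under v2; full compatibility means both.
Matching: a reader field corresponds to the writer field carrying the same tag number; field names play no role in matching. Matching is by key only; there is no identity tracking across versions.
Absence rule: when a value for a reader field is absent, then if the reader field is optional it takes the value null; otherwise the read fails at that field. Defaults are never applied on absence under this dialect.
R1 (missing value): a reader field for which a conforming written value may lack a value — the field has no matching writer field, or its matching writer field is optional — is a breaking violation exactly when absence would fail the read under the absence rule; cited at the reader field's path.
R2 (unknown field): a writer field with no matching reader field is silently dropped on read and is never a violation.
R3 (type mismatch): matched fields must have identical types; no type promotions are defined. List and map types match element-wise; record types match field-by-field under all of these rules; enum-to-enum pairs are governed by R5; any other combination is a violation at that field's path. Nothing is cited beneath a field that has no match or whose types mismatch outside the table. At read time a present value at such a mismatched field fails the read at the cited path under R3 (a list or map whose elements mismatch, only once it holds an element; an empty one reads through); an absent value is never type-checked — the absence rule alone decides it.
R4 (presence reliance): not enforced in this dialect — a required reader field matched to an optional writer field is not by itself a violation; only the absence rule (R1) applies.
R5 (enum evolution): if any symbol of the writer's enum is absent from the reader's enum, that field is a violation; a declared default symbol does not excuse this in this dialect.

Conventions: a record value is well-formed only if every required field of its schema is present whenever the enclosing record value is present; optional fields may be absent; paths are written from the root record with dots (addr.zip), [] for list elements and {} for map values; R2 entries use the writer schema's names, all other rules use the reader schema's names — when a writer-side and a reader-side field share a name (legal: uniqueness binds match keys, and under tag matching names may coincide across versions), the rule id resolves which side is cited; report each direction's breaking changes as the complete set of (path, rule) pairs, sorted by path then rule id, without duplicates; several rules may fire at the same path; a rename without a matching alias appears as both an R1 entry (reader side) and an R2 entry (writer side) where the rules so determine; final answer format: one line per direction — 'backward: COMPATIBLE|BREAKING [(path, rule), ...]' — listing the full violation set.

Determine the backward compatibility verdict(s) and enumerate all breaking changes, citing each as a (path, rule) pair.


backward: BREAKING [(balance, R3), (severity, R5)]

each type pair in Event: writer, then reader
backward for Event (reader v2, writer v1):
  severity <- severity (Role -> Role, writer optional)
  checksum <- checksum (bytes -> bytes, writer optional)
  weight <- weight (float32 -> float32, writer optional)
  locale <- locale (string -> string, writer optional)
  balance <- balance (float64 -> bool, writer required)
  payload <- payload (bytes -> bytes, writer optional)
  price (writer side), unknown to reader
  violation R3 at balance
  violation R5 at severity
  => backward verdict for Event: BREAKING, 2 violation(s)
diffs on Event not affecting the asked answer:
  removed field price from record Event -> triggers nothing under Event's printed rules — same verdict


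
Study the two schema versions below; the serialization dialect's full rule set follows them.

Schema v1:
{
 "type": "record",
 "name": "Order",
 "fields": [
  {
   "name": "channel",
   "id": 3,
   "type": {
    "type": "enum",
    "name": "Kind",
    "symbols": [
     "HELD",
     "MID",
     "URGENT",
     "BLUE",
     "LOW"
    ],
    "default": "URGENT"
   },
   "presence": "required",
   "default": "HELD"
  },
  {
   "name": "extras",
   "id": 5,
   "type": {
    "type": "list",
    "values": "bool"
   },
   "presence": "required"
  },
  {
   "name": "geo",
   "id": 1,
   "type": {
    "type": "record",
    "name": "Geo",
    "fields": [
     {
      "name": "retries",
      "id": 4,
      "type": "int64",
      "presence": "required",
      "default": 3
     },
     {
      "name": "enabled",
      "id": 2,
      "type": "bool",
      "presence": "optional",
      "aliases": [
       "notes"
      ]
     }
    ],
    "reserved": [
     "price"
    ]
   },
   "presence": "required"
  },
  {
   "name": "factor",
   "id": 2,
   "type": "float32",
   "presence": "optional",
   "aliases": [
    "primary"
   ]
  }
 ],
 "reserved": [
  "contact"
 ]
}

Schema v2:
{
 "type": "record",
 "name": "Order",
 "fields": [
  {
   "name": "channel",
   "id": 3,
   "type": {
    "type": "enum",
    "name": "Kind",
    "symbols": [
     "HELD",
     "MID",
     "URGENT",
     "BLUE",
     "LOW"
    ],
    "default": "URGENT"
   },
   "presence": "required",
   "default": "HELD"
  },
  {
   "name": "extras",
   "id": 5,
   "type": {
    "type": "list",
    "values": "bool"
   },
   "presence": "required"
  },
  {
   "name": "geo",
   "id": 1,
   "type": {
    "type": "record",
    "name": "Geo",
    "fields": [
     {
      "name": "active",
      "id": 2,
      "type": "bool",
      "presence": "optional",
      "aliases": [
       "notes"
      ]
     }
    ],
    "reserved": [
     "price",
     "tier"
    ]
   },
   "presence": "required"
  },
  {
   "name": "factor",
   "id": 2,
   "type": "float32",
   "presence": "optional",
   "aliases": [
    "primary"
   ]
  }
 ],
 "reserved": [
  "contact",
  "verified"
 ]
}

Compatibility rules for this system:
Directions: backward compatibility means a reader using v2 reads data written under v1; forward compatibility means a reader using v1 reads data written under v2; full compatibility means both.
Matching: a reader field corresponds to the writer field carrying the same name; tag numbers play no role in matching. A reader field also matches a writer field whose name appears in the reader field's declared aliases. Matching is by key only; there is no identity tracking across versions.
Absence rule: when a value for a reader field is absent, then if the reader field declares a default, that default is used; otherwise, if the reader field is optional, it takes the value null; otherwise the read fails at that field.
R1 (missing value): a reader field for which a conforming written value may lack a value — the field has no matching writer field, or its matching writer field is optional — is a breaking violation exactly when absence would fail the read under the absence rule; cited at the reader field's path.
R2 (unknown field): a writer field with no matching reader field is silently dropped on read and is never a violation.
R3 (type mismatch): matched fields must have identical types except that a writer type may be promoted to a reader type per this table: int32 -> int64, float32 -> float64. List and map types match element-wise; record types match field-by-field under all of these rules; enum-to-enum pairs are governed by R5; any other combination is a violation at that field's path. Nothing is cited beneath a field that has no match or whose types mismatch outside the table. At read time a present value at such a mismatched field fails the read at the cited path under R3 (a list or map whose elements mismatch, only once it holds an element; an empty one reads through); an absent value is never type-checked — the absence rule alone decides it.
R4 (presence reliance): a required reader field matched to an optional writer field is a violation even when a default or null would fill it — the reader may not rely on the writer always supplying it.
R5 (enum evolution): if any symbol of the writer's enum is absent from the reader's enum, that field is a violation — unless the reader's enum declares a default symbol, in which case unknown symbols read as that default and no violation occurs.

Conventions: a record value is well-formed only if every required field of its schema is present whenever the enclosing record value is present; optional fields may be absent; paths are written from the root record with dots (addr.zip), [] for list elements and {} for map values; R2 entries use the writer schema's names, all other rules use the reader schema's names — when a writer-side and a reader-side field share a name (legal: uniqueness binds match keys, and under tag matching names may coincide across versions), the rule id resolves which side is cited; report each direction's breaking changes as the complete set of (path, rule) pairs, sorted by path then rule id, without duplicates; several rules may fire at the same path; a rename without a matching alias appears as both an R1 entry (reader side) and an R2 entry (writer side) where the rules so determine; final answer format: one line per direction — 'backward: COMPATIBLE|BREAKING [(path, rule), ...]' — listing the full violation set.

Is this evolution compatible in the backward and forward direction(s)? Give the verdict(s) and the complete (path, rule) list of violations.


backward: COMPATIBLE []; forward: COMPATIBLE []

each type pair in Order: writer, then reader
backward on Order — v2 reading data written by v1:
  Kind -> Kind, writer required: channel aligns to channel
  list<bool> -> list<bool>, writer required: extras aligns to extras
  Geo -> Geo, writer required: geo aligns to geo
  float32 -> float32, writer optional: factor aligns to factor
  no writer field matches reader geo.active
  writer field geo.retries has no reader counterpart
  writer field geo.enabled has no reader counterpart
  => backward verdict for Order: COMPATIBLE, no violations
forward on Order — v1 reading data written by v2:
  Kind -> Kind, writer required: channel aligns to channel
  list<bool> -> list<bool>, writer required: extras aligns to extras
  Geo -> Geo, writer required: geo aligns to geo
  float32 -> float32, writer optional: factor aligns to factor
  no writer field matches reader geo.retries
  no writer field matches reader geo.enabled
  writer field geo.active has no reader counterpart
  => forward verdict for Order: COMPATIBLE, no violations


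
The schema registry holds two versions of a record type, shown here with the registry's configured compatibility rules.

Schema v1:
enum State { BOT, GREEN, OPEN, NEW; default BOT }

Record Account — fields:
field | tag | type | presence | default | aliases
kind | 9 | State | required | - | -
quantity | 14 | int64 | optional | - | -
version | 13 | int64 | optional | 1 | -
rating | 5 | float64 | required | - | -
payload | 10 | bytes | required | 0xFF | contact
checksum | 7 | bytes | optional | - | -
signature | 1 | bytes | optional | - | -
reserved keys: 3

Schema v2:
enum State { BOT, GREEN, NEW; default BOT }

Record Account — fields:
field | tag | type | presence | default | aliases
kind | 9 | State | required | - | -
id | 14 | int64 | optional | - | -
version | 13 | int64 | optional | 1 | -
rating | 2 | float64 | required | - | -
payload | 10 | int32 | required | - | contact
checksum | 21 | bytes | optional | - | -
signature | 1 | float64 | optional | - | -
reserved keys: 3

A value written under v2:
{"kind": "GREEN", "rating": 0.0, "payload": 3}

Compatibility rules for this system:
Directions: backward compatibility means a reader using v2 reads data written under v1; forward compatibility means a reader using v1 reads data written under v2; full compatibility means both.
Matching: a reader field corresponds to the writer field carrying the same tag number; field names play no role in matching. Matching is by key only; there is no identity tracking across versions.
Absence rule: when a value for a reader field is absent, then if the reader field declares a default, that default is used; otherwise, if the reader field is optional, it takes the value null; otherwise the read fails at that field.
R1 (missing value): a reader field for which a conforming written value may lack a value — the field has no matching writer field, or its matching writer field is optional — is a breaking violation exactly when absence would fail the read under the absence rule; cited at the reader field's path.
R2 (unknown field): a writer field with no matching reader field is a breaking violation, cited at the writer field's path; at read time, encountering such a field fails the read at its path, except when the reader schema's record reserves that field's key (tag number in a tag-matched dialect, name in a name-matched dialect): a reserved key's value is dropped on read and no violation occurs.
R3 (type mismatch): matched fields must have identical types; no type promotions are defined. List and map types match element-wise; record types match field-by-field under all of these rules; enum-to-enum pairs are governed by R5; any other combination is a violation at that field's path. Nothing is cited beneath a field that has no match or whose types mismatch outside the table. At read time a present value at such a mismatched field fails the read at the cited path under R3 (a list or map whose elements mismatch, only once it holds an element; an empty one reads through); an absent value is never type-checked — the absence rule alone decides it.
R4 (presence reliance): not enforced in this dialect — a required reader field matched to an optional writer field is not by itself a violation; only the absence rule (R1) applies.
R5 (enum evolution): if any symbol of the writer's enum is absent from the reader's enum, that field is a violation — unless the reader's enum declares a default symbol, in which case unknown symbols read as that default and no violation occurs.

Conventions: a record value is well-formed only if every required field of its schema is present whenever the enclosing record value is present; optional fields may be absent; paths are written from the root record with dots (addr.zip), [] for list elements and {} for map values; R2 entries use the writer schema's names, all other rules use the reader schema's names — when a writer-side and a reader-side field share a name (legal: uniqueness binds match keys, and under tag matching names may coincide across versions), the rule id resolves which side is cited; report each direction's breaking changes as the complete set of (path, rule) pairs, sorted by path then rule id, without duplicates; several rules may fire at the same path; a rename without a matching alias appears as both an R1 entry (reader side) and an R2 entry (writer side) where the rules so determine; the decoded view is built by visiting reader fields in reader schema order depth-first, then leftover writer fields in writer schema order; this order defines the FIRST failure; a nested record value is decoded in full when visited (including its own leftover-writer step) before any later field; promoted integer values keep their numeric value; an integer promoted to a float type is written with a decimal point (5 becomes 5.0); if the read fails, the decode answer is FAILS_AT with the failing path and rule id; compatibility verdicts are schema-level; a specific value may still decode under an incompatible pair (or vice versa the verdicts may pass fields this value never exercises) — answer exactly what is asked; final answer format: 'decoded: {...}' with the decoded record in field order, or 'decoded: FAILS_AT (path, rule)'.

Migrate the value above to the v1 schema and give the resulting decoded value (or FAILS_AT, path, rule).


each type pair in Account: writer, then reader
decode (reader v1):
  kind := "GREEN"
  quantity := null (absent, optional -> null)
  version := 1 (absent -> default)
  read fails at rating under R1 (no fill)
  => FAILS_AT (rating, R1)
checking off the Account differences that do not matter here:
  field checksum in record Account: tag 7 changed to 21 -> a verdict-level change on Account — the shown value reads the same
  field payload in record Account: type bytes changed to int32 (its default is dropped) -> a verdict-level change on Account — the shown value reads the same
  enum State (field kind in record Account): symbol OPEN removed -> triggers nothing under the printed rules; the Account answer is the same either way
  renamed field quantity to id in record Account -> triggers nothing under the printed rules; the Account answer is the same either way
  field signature in record Account: type bytes changed to float64 -> a verdict-level change on Account — the shown value reads the same

decoded: FAILS_AT (rating, R1)
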